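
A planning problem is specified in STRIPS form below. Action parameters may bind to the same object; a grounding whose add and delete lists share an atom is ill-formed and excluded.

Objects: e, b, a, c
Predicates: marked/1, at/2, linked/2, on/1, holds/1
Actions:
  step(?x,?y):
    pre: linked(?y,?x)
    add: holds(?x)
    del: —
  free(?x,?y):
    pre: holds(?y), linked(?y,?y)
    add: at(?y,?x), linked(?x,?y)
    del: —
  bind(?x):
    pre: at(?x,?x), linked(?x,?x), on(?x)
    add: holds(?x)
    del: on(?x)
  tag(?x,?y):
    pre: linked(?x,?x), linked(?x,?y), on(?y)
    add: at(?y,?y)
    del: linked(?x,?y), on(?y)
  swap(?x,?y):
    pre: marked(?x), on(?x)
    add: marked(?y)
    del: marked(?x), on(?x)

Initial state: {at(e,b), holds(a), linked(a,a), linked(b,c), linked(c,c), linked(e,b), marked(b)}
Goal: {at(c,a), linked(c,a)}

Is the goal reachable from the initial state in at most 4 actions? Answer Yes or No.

1. step(c,b)  →  {at(e,b), holds(a), holds(c), linked(a,a), linked(b,c), linked(c,c), linked(e,b), marked(b)}
2. free(a,c)  →  {at(c,a), at(e,b), holds(a), holds(c), linked(a,a), linked(a,c), linked(b,c), linked(c,c), linked(e,b), marked(b)}
3. free(c,a)  →  {at(a,c), at(c,a), at(e,b), holds(a), holds(c), linked(a,a), linked(a,c), linked(b,c), linked(c,a), linked(c,c), linked(e,b), marked(b)}
optimal plan length = 3; 3 ≤ 4

Yes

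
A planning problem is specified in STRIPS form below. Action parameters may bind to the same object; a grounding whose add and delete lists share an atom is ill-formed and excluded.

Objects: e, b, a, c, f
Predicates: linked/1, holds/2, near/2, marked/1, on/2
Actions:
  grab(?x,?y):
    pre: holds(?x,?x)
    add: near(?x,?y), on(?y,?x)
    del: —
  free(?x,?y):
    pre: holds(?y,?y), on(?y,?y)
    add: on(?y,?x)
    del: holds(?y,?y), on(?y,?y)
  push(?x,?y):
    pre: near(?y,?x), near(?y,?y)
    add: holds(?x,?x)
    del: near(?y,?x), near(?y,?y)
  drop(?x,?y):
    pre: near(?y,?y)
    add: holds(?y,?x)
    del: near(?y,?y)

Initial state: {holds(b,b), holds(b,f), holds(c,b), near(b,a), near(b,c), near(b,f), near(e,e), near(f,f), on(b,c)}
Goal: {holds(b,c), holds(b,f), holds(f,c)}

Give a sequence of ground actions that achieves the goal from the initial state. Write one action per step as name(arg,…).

grab(b,b); drop(c,b); drop(c,f)

1. grab(b,b)  →  {holds(b,b), holds(b,f), holds(c,b), near(b,a), near(b,b), near(b,c), near(b,f), near(e,e), near(f,f), on(b,b), on(b,c)}
2. drop(c,b)  →  {holds(b,b), holds(b,c), holds(b,f), holds(c,b), near(b,a), near(b,c), near(b,f), near(e,e), near(f,f), on(b,b), on(b,c)}
3. drop(c,f)  →  {holds(b,b), holds(b,c), holds(b,f), holds(c,b), holds(f,c), near(b,a), near(b,c), near(b,f), near(e,e), on(b,b), on(b,c)}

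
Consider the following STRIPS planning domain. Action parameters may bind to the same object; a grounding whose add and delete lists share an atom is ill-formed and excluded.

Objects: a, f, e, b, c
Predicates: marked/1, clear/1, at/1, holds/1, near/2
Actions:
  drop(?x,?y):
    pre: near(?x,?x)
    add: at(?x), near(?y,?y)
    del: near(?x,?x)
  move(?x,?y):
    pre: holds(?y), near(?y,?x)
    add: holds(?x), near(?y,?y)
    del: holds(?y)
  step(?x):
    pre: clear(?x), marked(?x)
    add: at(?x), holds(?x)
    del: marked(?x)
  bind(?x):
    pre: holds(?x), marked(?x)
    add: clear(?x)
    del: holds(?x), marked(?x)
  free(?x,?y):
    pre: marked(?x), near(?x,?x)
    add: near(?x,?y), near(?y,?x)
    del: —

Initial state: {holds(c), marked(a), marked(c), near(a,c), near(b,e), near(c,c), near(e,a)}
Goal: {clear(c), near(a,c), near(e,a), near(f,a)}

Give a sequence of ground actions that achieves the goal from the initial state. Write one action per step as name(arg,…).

drop(c,a); bind(c); free(a,f)

1. drop(c,a)  →  {at(c), holds(c), marked(a), marked(c), near(a,a), near(a,c), near(b,e), near(e,a)}
2. bind(c)  →  {at(c), clear(c), marked(a), near(a,a), near(a,c), near(b,e), near(e,a)}
3. free(a,f)  →  {at(c), clear(c), marked(a), near(a,a), near(a,c), near(a,f), near(b,e), near(e,a), near(f,a)}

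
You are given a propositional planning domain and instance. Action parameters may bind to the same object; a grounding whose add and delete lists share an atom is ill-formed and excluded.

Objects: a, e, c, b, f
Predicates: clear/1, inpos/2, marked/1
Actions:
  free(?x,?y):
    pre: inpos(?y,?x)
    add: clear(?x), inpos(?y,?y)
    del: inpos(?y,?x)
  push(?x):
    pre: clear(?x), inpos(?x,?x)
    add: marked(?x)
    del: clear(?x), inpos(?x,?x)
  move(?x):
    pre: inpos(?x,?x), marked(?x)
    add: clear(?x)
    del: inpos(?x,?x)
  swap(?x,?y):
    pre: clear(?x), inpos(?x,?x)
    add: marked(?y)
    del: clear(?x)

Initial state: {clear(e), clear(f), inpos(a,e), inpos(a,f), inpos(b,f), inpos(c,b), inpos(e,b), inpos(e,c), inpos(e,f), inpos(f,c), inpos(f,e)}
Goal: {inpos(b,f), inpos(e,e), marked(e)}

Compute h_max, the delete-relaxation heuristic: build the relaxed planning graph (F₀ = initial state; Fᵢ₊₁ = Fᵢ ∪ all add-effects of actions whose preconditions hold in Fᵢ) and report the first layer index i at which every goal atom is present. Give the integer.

F0 = init (11 atoms)
F1 = F0 ∪ {clear(b), clear(c), inpos(a,a), inpos(b,b), inpos(c,c), inpos(e,e), inpos(f,f)}  (18 atoms)
F2 = F1 ∪ {marked(a), marked(b), marked(c), marked(e), marked(f)}  (23 atoms)
goal ⊆ F2  ⇒  h_max = 2

2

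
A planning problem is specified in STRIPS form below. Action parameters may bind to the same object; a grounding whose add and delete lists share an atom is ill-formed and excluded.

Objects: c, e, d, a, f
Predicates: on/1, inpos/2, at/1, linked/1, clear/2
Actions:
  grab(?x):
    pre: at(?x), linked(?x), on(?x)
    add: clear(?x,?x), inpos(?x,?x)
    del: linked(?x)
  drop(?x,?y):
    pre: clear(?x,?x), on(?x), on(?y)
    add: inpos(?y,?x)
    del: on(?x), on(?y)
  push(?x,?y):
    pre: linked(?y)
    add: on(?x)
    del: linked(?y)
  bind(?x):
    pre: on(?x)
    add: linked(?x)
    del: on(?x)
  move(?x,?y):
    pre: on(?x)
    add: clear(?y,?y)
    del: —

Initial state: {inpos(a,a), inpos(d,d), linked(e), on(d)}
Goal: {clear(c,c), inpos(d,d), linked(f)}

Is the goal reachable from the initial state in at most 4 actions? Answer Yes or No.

1. push(f,e)  →  {inpos(a,a), inpos(d,d), on(d), on(f)}
2. bind(f)  →  {inpos(a,a), inpos(d,d), linked(f), on(d)}
3. move(d,c)  →  {clear(c,c), inpos(a,a), inpos(d,d), linked(f), on(d)}
optimal plan length = 3; 3 ≤ 4

Yes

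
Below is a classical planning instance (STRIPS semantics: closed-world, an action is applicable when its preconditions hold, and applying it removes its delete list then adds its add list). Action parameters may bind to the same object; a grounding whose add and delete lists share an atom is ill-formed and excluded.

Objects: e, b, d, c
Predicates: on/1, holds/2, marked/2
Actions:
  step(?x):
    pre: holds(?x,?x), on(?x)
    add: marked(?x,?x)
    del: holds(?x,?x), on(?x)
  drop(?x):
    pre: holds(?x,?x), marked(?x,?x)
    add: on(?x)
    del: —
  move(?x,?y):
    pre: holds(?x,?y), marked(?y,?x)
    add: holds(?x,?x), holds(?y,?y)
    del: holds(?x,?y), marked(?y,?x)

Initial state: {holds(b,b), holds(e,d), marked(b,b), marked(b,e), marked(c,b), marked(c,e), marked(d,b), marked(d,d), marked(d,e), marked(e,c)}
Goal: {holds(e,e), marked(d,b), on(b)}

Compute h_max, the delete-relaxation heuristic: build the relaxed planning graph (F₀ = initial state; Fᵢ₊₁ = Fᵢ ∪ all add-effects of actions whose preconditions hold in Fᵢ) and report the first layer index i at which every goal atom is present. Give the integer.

1

F0 = init (10 atoms)
F1 = F0 ∪ {holds(d,d), holds(e,e), on(b)}  (13 atoms)
goal ⊆ F1  ⇒  h_max = 1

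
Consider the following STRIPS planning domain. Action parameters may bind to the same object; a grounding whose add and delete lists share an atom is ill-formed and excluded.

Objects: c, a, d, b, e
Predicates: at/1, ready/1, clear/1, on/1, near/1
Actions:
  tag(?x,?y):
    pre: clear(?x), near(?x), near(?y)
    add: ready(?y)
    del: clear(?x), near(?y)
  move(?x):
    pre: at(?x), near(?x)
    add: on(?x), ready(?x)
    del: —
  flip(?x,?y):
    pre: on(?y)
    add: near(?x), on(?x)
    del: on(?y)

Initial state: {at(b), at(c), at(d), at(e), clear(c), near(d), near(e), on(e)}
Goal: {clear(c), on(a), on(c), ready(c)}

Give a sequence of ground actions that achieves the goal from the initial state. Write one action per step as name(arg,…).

1. flip(c,e)  →  {at(b), at(c), at(d), at(e), clear(c), near(c), near(d), near(e), on(c)}
2. flip(a,c)  →  {at(b), at(c), at(d), at(e), clear(c), near(a), near(c), near(d), near(e), on(a)}
3. move(c)  →  {at(b), at(c), at(d), at(e), clear(c), near(a), near(c), near(d), near(e), on(a), on(c), ready(c)}

flip(c,e); flip(a,c); move(c)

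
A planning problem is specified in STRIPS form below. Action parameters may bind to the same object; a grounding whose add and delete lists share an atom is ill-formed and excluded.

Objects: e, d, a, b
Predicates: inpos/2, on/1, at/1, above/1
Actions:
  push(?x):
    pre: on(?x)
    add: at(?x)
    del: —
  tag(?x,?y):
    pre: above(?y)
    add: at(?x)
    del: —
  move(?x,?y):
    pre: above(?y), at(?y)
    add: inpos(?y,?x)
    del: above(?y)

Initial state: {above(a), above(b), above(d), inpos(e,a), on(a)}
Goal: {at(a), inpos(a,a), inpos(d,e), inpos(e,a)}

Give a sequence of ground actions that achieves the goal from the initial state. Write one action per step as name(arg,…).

push(a); tag(d,d); move(e,d); move(a,a)

1. push(a)  →  {above(a), above(b), above(d), at(a), inpos(e,a), on(a)}
2. tag(d,d)  →  {above(a), above(b), above(d), at(a), at(d), inpos(e,a), on(a)}
3. move(e,d)  →  {above(a), above(b), at(a), at(d), inpos(d,e), inpos(e,a), on(a)}
4. move(a,a)  →  {above(b), at(a), at(d), inpos(a,a), inpos(d,e), inpos(e,a), on(a)}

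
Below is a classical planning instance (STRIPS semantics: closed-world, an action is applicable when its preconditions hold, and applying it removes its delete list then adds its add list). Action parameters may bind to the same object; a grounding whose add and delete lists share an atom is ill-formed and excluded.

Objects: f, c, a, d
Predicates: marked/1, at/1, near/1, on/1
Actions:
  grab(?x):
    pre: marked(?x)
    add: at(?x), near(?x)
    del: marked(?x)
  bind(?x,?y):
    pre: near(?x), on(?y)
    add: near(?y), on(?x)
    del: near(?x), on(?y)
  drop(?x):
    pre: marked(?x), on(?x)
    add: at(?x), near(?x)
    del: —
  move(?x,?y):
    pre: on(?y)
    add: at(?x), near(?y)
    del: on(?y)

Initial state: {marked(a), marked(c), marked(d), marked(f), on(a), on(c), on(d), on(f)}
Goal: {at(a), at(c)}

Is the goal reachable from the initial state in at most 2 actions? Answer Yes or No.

1. grab(c)  →  {at(c), marked(a), marked(d), marked(f), near(c), on(a), on(c), on(d), on(f)}
2. grab(a)  →  {at(a), at(c), marked(d), marked(f), near(a), near(c), on(a), on(c), on(d), on(f)}
optimal plan length = 2; 2 ≤ 2

Yes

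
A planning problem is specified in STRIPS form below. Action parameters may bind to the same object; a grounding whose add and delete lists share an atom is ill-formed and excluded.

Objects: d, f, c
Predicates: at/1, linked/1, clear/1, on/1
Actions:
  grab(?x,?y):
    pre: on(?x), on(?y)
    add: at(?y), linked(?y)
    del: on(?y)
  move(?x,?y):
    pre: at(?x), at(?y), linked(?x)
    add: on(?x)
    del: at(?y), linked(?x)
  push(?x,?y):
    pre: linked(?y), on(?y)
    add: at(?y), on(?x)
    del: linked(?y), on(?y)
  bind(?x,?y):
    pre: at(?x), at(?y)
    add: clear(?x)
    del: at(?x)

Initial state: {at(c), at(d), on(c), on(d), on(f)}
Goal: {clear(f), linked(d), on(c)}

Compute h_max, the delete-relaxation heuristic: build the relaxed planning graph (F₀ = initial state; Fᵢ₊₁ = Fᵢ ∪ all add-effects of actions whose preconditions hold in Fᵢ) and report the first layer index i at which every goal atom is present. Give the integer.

F0 = init (5 atoms)
F1 = F0 ∪ {at(f), clear(c), clear(d), linked(c), linked(d), linked(f)}  (11 atoms)
F2 = F1 ∪ {clear(f)}  (12 atoms)
goal ⊆ F2  ⇒  h_max = 2

2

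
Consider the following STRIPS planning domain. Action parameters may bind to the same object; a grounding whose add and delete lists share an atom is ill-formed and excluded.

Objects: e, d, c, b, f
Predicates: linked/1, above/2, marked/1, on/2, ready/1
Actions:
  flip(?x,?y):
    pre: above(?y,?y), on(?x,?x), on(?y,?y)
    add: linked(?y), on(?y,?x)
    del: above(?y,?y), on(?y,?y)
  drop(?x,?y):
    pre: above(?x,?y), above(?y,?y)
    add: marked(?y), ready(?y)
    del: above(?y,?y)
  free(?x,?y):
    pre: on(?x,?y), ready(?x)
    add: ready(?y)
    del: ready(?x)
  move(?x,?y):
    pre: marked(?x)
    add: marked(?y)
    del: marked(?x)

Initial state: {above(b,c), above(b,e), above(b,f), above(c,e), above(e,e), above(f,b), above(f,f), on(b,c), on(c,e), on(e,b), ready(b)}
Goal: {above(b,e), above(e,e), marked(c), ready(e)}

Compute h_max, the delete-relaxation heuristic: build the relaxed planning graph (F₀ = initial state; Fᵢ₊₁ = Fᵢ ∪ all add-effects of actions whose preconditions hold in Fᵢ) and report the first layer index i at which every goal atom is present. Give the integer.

F0 = init (11 atoms)
F1 = F0 ∪ {marked(e), marked(f), ready(c), ready(e), ready(f)}  (16 atoms)
F2 = F1 ∪ {marked(b), marked(c), marked(d)}  (19 atoms)
goal ⊆ F2  ⇒  h_max = 2

2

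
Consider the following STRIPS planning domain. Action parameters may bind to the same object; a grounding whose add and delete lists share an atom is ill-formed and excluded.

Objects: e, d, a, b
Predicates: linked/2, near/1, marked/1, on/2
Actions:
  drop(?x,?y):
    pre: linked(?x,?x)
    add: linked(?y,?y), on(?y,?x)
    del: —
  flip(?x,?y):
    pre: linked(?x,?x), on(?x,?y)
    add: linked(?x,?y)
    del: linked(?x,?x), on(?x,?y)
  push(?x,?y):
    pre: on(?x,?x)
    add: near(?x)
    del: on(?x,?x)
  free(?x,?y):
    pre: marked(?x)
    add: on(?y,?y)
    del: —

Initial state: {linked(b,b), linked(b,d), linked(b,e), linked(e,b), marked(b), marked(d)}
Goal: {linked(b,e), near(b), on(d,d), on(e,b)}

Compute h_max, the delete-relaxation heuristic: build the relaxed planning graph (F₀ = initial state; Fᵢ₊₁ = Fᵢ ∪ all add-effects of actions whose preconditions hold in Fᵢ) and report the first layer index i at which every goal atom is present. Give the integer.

2

F0 = init (6 atoms)
F1 = F0 ∪ {linked(a,a), linked(d,d), linked(e,e), on(a,a), on(a,b), on(b,b), on(d,b), on(d,d), on(e,b), on(e,e)}  (16 atoms)
F2 = F1 ∪ {linked(a,b), linked(d,b), near(a), near(b), near(d), near(e), on(a,d), on(a,e), on(b,a), on(b,d), on(b,e), on(d,a), on(d,e), on(e,a), on(e,d)}  (31 atoms)
goal ⊆ F2  ⇒  h_max = 2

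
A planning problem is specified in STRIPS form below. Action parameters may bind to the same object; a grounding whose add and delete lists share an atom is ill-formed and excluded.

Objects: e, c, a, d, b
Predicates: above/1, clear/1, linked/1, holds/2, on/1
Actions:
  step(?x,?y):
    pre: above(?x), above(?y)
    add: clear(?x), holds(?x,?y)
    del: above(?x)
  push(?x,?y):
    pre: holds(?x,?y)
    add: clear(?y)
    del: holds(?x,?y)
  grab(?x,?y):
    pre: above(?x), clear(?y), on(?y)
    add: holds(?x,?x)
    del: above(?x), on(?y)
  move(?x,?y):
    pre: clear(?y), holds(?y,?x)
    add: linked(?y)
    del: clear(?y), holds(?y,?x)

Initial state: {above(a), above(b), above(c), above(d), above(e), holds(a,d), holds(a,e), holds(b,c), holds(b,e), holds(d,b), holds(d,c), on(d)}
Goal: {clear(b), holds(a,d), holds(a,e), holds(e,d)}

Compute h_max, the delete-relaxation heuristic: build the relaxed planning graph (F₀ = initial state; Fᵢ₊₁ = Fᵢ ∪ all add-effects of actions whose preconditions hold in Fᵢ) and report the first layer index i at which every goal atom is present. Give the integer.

1

F0 = init (12 atoms)
F1 = F0 ∪ {clear(a), clear(b), clear(c), clear(d), clear(e), holds(a,a), holds(a,b), holds(a,c), holds(b,a), holds(b,b), holds(b,d), holds(c,a), holds(c,b), holds(c,c), holds(c,d), holds(c,e), holds(d,a), holds(d,d), holds(d,e), holds(e,a), holds(e,b), holds(e,c), holds(e,d), holds(e,e)}  (36 atoms)
goal ⊆ F1  ⇒  h_max = 1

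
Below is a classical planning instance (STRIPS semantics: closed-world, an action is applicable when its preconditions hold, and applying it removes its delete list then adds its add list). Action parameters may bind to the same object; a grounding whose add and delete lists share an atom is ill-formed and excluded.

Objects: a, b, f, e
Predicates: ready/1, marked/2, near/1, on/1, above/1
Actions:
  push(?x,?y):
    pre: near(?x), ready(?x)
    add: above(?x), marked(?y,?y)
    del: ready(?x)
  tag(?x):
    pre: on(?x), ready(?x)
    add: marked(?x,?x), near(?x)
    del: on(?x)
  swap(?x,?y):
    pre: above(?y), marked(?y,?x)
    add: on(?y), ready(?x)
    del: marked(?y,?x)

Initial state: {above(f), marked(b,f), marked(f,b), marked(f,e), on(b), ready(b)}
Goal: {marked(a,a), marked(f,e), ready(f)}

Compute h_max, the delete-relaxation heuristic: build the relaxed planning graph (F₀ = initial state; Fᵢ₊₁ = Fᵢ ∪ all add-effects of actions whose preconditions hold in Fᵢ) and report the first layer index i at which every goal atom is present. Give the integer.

F0 = init (6 atoms)
F1 = F0 ∪ {marked(b,b), near(b), on(f), ready(e)}  (10 atoms)
F2 = F1 ∪ {above(b), marked(a,a), marked(e,e), marked(f,f)}  (14 atoms)
F3 = F2 ∪ {ready(f)}  (15 atoms)
goal ⊆ F3  ⇒  h_max = 3

3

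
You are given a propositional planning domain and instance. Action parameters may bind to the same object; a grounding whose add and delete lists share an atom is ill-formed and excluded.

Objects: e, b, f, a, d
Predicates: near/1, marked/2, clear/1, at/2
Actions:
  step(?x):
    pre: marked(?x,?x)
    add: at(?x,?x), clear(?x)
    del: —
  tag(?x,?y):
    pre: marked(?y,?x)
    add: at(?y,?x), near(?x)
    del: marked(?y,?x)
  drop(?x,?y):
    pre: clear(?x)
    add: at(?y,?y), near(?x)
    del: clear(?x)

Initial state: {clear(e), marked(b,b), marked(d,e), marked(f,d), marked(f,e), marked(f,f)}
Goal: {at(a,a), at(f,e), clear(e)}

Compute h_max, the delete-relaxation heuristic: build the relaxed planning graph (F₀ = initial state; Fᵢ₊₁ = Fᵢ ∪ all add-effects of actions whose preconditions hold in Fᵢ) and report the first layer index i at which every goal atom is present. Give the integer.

1

F0 = init (6 atoms)
F1 = F0 ∪ {at(a,a), at(b,b), at(d,d), at(d,e), at(e,e), at(f,d), at(f,e), at(f,f), clear(b), clear(f), near(b), near(d), near(e), near(f)}  (20 atoms)
goal ⊆ F1  ⇒  h_max = 1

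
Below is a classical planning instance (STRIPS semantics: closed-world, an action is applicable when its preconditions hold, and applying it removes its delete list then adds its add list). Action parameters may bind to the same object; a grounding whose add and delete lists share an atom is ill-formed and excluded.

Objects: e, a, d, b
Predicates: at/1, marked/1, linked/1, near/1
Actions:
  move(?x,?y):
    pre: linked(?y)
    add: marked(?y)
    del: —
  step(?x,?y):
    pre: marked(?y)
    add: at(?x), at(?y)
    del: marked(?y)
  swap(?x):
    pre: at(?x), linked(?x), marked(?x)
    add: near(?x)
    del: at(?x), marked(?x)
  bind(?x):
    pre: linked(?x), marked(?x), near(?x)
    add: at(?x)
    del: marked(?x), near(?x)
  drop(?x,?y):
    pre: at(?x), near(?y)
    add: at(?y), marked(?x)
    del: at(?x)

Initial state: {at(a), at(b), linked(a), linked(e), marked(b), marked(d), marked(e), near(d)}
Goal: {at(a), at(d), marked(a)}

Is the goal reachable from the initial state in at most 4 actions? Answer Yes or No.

1. move(e,a)  →  {at(a), at(b), linked(a), linked(e), marked(a), marked(b), marked(d), marked(e), near(d)}
2. step(e,d)  →  {at(a), at(b), at(d), at(e), linked(a), linked(e), marked(a), marked(b), marked(e), near(d)}
optimal plan length = 2; 2 ≤ 4

Yes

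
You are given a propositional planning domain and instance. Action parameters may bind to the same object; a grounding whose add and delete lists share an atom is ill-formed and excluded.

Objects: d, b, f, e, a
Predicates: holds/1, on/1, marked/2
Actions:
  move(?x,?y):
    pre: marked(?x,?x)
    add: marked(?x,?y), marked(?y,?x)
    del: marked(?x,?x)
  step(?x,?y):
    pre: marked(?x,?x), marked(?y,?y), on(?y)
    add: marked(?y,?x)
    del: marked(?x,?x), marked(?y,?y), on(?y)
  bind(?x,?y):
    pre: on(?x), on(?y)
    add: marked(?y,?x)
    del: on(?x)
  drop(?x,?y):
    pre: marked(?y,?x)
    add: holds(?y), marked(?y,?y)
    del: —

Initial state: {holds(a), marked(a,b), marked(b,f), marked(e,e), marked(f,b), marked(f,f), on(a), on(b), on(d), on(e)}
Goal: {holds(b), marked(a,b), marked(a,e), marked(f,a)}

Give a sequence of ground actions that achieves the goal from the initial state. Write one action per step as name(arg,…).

move(f,a); move(e,a); drop(f,b)

1. move(f,a)  →  {holds(a), marked(a,b), marked(a,f), marked(b,f), marked(e,e), marked(f,a), marked(f,b), on(a), on(b), on(d), on(e)}
2. move(e,a)  →  {holds(a), marked(a,b), marked(a,e), marked(a,f), marked(b,f), marked(e,a), marked(f,a), marked(f,b), on(a), on(b), on(d), on(e)}
3. drop(f,b)  →  {holds(a), holds(b), marked(a,b), marked(a,e), marked(a,f), marked(b,b), marked(b,f), marked(e,a), marked(f,a), marked(f,b), on(a), on(b), on(d), on(e)}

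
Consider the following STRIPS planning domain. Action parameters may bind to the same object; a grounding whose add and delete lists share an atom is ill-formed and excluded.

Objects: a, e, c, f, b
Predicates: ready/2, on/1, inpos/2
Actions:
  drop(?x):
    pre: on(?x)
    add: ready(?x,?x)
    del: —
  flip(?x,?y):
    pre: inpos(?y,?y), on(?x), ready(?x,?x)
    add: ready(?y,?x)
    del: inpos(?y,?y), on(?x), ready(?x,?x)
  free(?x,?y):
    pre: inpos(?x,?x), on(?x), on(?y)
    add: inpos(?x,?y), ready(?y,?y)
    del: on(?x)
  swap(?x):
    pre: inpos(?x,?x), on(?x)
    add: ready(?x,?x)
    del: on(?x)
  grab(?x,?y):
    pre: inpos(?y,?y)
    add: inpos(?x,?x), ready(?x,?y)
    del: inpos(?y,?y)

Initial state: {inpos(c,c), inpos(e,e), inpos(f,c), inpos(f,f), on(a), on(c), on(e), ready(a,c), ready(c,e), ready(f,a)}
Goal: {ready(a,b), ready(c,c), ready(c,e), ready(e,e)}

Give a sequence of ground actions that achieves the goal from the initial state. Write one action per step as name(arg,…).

1. drop(e)  →  {inpos(c,c), inpos(e,e), inpos(f,c), inpos(f,f), on(a), on(c), on(e), ready(a,c), ready(c,e), ready(e,e), ready(f,a)}
2. drop(c)  →  {inpos(c,c), inpos(e,e), inpos(f,c), inpos(f,f), on(a), on(c), on(e), ready(a,c), ready(c,c), ready(c,e), ready(e,e), ready(f,a)}
3. grab(b,e)  →  {inpos(b,b), inpos(c,c), inpos(f,c), inpos(f,f), on(a), on(c), on(e), ready(a,c), ready(b,e), ready(c,c), ready(c,e), ready(e,e), ready(f,a)}
4. grab(a,b)  →  {inpos(a,a), inpos(c,c), inpos(f,c), inpos(f,f), on(a), on(c), on(e), ready(a,b), ready(a,c), ready(b,e), ready(c,c), ready(c,e), ready(e,e), ready(f,a)}

drop(e); drop(c); grab(b,e); grab(a,b)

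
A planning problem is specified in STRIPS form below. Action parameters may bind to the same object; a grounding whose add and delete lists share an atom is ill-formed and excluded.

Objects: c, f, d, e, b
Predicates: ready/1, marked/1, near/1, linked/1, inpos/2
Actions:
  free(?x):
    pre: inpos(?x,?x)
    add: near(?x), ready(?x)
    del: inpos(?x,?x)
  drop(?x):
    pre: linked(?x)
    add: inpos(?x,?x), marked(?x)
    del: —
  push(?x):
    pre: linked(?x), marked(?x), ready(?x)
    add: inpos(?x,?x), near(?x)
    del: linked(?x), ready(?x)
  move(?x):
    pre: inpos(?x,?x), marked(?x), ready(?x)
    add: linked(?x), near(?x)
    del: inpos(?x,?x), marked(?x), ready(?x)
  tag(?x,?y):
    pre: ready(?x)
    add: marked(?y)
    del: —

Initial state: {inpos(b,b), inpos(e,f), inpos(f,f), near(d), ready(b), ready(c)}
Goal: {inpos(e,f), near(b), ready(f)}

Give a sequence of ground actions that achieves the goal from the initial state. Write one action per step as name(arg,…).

free(f); free(b)

1. free(f)  →  {inpos(b,b), inpos(e,f), near(d), near(f), ready(b), ready(c), ready(f)}
2. free(b)  →  {inpos(e,f), near(b), near(d), near(f), ready(b), ready(c), ready(f)}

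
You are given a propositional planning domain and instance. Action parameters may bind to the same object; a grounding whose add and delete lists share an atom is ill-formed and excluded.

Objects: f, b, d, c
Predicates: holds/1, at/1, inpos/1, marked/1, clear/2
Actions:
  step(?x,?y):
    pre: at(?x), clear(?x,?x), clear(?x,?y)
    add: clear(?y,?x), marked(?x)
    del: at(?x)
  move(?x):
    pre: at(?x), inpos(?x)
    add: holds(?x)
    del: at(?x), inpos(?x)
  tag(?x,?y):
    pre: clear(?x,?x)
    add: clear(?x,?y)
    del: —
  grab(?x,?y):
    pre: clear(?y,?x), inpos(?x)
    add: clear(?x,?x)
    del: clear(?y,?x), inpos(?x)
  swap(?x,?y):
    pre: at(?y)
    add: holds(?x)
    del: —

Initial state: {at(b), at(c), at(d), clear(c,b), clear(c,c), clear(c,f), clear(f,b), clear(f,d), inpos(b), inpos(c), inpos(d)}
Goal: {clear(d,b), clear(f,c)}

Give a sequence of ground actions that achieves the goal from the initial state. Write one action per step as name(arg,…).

step(c,f); grab(d,f); tag(d,b)

1. step(c,f)  →  {at(b), at(d), clear(c,b), clear(c,c), clear(c,f), clear(f,b), clear(f,c), clear(f,d), inpos(b), inpos(c), inpos(d), marked(c)}
2. grab(d,f)  →  {at(b), at(d), clear(c,b), clear(c,c), clear(c,f), clear(d,d), clear(f,b), clear(f,c), inpos(b), inpos(c), marked(c)}
3. tag(d,b)  →  {at(b), at(d), clear(c,b), clear(c,c), clear(c,f), clear(d,b), clear(d,d), clear(f,b), clear(f,c), inpos(b), inpos(c), marked(c)}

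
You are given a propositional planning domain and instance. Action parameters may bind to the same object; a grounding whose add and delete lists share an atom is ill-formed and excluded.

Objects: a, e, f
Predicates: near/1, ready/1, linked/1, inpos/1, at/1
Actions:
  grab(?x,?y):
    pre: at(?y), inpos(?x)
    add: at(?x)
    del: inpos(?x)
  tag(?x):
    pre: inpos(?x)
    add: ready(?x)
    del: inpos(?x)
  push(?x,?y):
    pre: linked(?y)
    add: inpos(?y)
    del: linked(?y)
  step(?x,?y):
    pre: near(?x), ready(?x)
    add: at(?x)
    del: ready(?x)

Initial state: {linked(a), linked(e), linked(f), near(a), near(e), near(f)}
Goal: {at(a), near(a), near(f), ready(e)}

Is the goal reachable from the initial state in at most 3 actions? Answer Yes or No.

1. push(a,a)  →  {inpos(a), linked(e), linked(f), near(a), near(e), near(f)}
2. tag(a)  →  {linked(e), linked(f), near(a), near(e), near(f), ready(a)}
3. push(a,e)  →  {inpos(e), linked(f), near(a), near(e), near(f), ready(a)}
4. tag(e)  →  {linked(f), near(a), near(e), near(f), ready(a), ready(e)}
5. step(a,a)  →  {at(a), linked(f), near(a), near(e), near(f), ready(e)}
optimal plan length = 5; 5 > 3

No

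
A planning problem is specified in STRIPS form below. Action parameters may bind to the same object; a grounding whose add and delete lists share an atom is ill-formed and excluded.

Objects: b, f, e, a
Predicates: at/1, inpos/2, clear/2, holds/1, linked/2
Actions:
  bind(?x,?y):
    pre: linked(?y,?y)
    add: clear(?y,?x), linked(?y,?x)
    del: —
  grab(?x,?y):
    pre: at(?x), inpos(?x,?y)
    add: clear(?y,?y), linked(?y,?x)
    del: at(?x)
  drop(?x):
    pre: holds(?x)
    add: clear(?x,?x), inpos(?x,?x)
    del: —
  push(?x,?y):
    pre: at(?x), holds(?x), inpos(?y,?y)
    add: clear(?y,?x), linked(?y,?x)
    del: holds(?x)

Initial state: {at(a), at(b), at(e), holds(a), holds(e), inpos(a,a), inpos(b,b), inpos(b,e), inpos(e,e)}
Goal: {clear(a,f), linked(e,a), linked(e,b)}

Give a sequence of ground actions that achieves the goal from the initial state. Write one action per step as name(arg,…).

1. grab(b,e)  →  {at(a), at(e), clear(e,e), holds(a), holds(e), inpos(a,a), inpos(b,b), inpos(b,e), inpos(e,e), linked(e,b)}
2. push(a,e)  →  {at(a), at(e), clear(e,a), clear(e,e), holds(e), inpos(a,a), inpos(b,b), inpos(b,e), inpos(e,e), linked(e,a), linked(e,b)}
3. grab(a,a)  →  {at(e), clear(a,a), clear(e,a), clear(e,e), holds(e), inpos(a,a), inpos(b,b), inpos(b,e), inpos(e,e), linked(a,a), linked(e,a), linked(e,b)}
4. bind(f,a)  →  {at(e), clear(a,a), clear(a,f), clear(e,a), clear(e,e), holds(e), inpos(a,a), inpos(b,b), inpos(b,e), inpos(e,e), linked(a,a), linked(a,f), linked(e,a), linked(e,b)}

grab(b,e); push(a,e); grab(a,a); bind(f,a)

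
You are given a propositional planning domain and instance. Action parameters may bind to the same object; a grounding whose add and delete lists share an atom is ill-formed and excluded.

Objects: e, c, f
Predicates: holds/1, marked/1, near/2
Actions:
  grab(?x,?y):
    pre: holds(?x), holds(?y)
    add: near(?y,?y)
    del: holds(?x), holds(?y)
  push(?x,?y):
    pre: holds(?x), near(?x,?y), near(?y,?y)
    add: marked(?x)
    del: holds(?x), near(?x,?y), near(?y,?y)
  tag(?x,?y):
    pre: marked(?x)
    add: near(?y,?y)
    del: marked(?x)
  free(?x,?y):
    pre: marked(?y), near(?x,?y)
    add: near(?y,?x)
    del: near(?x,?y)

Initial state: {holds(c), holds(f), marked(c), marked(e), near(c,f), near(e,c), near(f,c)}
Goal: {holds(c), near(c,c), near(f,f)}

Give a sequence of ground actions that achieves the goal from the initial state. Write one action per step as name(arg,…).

1. grab(f,f)  →  {holds(c), marked(c), marked(e), near(c,f), near(e,c), near(f,c), near(f,f)}
2. tag(e,c)  →  {holds(c), marked(c), near(c,c), near(c,f), near(e,c), near(f,c), near(f,f)}

grab(f,f); tag(e,c)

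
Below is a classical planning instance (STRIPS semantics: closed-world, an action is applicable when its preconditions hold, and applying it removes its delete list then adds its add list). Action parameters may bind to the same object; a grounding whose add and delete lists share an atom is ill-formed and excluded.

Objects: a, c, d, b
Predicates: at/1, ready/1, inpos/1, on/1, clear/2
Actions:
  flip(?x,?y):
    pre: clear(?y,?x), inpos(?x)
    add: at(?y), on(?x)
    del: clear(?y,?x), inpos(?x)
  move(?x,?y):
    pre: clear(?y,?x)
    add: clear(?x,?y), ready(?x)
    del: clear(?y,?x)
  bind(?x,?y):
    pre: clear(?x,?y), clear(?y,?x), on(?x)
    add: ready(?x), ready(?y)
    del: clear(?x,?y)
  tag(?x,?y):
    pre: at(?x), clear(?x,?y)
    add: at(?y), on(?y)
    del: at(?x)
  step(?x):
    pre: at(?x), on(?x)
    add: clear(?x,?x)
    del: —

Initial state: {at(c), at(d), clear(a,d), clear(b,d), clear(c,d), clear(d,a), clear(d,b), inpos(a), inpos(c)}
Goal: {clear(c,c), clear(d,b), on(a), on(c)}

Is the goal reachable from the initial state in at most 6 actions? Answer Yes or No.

1. flip(a,d)  →  {at(c), at(d), clear(a,d), clear(b,d), clear(c,d), clear(d,b), inpos(c), on(a)}
2. move(d,c)  →  {at(c), at(d), clear(a,d), clear(b,d), clear(d,b), clear(d,c), inpos(c), on(a), ready(d)}
3. flip(c,d)  →  {at(c), at(d), clear(a,d), clear(b,d), clear(d,b), on(a), on(c), ready(d)}
4. step(c)  →  {at(c), at(d), clear(a,d), clear(b,d), clear(c,c), clear(d,b), on(a), on(c), ready(d)}
optimal plan length = 4; 4 ≤ 6

Yes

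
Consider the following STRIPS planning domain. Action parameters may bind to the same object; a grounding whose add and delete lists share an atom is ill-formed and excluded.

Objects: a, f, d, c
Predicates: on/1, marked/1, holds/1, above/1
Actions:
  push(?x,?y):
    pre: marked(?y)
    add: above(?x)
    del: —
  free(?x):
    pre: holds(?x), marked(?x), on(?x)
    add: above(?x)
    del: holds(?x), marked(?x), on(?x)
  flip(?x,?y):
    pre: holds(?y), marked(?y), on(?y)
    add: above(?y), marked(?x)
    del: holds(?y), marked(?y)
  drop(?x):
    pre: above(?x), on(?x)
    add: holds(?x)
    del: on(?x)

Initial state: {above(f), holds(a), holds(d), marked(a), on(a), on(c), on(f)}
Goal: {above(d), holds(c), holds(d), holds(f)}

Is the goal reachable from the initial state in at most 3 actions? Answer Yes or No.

No

1. push(d,a)  →  {above(d), above(f), holds(a), holds(d), marked(a), on(a), on(c), on(f)}
2. push(c,a)  →  {above(c), above(d), above(f), holds(a), holds(d), marked(a), on(a), on(c), on(f)}
3. drop(f)  →  {above(c), above(d), above(f), holds(a), holds(d), holds(f), marked(a), on(a), on(c)}
4. drop(c)  →  {above(c), above(d), above(f), holds(a), holds(c), holds(d), holds(f), marked(a), on(a)}
optimal plan length = 4; 4 > 3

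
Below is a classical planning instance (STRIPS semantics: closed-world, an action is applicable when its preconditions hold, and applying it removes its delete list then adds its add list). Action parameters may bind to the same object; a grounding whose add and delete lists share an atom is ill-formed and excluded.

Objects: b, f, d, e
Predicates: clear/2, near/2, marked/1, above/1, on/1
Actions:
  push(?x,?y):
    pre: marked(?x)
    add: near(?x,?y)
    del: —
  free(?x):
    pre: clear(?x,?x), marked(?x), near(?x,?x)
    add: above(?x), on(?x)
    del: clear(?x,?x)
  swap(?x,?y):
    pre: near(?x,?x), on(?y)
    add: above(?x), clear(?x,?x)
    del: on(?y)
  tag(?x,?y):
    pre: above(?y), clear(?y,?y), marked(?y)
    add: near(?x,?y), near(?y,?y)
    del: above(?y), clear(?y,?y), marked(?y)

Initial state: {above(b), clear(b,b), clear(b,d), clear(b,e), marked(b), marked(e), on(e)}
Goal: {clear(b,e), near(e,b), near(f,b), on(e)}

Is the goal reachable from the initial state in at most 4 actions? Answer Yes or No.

1. push(e,b)  →  {above(b), clear(b,b), clear(b,d), clear(b,e), marked(b), marked(e), near(e,b), on(e)}
2. tag(f,b)  →  {clear(b,d), clear(b,e), marked(e), near(b,b), near(e,b), near(f,b), on(e)}
optimal plan length = 2; 2 ≤ 4

Yes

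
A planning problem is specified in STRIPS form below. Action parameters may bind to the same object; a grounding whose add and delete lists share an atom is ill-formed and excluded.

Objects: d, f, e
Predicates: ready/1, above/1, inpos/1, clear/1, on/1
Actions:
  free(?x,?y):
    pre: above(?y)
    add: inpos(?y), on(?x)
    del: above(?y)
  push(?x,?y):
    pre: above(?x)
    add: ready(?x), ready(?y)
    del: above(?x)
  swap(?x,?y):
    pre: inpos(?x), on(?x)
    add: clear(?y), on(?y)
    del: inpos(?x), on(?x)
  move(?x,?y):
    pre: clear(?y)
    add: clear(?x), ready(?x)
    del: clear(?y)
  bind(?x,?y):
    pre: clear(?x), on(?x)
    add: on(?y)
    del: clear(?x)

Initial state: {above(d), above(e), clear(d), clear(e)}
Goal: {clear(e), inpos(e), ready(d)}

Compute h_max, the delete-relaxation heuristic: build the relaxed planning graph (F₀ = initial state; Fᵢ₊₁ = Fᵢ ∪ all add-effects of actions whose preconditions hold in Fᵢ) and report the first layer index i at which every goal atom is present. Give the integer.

F0 = init (4 atoms)
F1 = F0 ∪ {clear(f), inpos(d), inpos(e), on(d), on(e), on(f), ready(d), ready(e), ready(f)}  (13 atoms)
goal ⊆ F1  ⇒  h_max = 1

1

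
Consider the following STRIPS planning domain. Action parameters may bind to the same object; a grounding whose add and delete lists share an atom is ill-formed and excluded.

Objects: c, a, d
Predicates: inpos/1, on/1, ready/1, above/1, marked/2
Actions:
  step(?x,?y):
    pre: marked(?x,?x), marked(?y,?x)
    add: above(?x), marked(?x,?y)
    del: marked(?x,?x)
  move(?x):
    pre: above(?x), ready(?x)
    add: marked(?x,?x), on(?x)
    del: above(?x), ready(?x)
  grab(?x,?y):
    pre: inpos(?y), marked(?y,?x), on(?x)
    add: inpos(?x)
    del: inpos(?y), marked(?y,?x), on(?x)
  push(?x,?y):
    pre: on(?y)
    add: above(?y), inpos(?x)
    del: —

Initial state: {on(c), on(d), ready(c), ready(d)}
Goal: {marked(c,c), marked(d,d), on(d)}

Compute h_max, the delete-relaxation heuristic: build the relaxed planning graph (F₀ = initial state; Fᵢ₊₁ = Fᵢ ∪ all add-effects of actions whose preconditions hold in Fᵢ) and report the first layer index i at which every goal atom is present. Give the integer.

F0 = init (4 atoms)
F1 = F0 ∪ {above(c), above(d), inpos(a), inpos(c), inpos(d)}  (9 atoms)
F2 = F1 ∪ {marked(c,c), marked(d,d)}  (11 atoms)
goal ⊆ F2  ⇒  h_max = 2

2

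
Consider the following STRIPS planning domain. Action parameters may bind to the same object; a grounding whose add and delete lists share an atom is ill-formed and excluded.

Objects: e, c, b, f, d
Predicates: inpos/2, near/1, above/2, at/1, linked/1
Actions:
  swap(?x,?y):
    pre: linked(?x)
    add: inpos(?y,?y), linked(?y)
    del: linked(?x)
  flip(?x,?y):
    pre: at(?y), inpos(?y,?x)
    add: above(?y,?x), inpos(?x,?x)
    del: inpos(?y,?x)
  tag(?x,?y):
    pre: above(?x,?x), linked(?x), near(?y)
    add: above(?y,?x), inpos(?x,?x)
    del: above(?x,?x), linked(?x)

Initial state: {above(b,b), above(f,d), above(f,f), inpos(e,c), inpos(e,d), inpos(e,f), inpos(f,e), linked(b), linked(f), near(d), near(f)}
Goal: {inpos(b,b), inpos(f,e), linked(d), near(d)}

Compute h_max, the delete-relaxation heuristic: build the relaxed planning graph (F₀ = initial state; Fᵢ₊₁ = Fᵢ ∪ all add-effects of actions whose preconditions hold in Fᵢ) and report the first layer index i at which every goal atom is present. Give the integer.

F0 = init (11 atoms)
F1 = F0 ∪ {above(d,b), above(d,f), above(f,b), inpos(b,b), inpos(c,c), inpos(d,d), inpos(e,e), inpos(f,f), linked(c), linked(d), linked(e)}  (22 atoms)
goal ⊆ F1  ⇒  h_max = 1

1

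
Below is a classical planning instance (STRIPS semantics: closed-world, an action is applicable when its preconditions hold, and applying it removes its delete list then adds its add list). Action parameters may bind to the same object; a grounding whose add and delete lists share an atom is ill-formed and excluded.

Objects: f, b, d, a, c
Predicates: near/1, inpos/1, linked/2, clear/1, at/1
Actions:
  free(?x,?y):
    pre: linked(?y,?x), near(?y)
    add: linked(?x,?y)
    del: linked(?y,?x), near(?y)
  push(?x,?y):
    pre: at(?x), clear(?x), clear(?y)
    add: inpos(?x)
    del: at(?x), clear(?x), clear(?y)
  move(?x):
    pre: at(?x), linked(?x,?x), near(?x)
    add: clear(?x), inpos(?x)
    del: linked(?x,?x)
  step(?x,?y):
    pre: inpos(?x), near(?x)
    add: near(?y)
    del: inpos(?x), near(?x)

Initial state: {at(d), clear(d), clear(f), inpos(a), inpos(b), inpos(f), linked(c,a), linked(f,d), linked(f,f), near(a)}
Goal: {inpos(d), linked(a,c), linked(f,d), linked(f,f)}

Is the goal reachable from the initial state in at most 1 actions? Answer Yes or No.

No

1. push(d,f)  →  {inpos(a), inpos(b), inpos(d), inpos(f), linked(c,a), linked(f,d), linked(f,f), near(a)}
2. step(a,c)  →  {inpos(b), inpos(d), inpos(f), linked(c,a), linked(f,d), linked(f,f), near(c)}
3. free(a,c)  →  {inpos(b), inpos(d), inpos(f), linked(a,c), linked(f,d), linked(f,f)}
optimal plan length = 3; 3 > 1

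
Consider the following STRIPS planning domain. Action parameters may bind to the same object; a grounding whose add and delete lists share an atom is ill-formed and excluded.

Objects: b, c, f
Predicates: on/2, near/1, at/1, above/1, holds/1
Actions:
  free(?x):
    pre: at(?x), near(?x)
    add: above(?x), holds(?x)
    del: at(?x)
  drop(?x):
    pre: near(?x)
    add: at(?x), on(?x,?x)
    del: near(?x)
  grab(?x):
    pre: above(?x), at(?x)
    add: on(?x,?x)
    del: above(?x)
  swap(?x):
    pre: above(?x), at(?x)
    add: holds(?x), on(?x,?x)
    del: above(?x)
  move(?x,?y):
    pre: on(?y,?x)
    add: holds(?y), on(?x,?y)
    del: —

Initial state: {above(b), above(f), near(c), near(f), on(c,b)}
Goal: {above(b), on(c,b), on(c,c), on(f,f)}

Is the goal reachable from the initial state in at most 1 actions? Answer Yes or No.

No

1. drop(c)  →  {above(b), above(f), at(c), near(f), on(c,b), on(c,c)}
2. drop(f)  →  {above(b), above(f), at(c), at(f), on(c,b), on(c,c), on(f,f)}
optimal plan length = 2; 2 > 1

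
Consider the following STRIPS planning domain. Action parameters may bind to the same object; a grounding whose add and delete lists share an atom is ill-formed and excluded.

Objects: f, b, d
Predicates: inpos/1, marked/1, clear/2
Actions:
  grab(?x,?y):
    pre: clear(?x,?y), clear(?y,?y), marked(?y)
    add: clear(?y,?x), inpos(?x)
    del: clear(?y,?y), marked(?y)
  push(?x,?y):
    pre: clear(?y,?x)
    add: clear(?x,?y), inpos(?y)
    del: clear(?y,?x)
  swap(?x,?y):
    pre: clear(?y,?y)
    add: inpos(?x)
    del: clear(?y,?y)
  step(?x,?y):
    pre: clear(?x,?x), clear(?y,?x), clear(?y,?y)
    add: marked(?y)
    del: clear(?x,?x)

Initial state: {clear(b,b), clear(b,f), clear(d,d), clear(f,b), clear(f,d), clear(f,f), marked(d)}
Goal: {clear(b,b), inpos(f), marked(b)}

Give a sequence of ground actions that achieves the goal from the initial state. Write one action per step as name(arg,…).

grab(f,d); step(f,b)

1. grab(f,d)  →  {clear(b,b), clear(b,f), clear(d,f), clear(f,b), clear(f,d), clear(f,f), inpos(f)}
2. step(f,b)  →  {clear(b,b), clear(b,f), clear(d,f), clear(f,b), clear(f,d), inpos(f), marked(b)}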